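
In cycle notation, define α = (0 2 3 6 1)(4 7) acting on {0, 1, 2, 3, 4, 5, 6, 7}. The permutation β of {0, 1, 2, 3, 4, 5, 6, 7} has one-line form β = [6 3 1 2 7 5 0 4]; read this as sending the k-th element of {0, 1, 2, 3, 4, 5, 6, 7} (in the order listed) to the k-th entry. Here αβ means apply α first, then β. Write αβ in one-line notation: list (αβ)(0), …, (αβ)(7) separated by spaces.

Chase each element through α then β: 0 → 2 → 1; 1 → 0 → 6; 2 → 3 → 2; 3 → 6 → 0; 4 → 7 → 4; 5 → 5 → 5; 6 → 1 → 3; 7 → 4 → 7.
So αβ in one-line form is 1 6 2 0 4 5 3 7.

1 6 2 0 4 5 3 7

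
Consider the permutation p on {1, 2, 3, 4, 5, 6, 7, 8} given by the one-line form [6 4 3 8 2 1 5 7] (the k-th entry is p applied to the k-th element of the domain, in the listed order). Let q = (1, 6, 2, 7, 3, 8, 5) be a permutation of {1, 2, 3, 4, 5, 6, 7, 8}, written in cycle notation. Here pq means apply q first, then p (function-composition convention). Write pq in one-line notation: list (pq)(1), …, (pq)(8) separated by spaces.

Chase each element through q then p: 1 → 6 → 1; 2 → 7 → 5; 3 → 8 → 7; 4 → 4 → 8; 5 → 1 → 6; 6 → 2 → 4; 7 → 3 → 3; 8 → 5 → 2.
Collecting the images, pq = [1 5 7 8 6 4 3 2].

1 5 7 8 6 4 3 2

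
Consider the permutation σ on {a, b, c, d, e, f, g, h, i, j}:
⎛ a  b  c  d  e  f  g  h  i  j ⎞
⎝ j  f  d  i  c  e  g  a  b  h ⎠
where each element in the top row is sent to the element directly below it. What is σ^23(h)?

j

Tracing h → a → … returns to h after 3 steps, so h lies in a 3-cycle (a, j, h).
Since the cycle has length 3, σ^23 acts on it the same as σ^2 (23 mod 3 = 2).
Stepping 2 places around the cycle: h → a → j.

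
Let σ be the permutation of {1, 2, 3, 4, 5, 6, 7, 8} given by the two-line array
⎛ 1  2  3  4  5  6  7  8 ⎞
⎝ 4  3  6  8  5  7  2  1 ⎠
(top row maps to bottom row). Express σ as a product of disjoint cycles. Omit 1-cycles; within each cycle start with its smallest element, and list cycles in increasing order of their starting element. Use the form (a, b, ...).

(1, 4, 8)(2, 3, 6, 7)

Iterating σ from 1 gives 1 → 4 → 8 → 1; that is the 3-cycle (1, 4, 8).
Repeating from the next unused element and collecting all non-trivial cycles gives (1, 4, 8)(2, 3, 6, 7).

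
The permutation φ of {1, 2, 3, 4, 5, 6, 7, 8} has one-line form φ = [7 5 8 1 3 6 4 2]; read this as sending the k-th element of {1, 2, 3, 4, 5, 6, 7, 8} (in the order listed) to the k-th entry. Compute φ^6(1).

1

Tracing 1 → 7 → … returns to 1 after 3 steps, so 1 lies in a 3-cycle (1 7 4).
Since the cycle has length 3, φ^6 acts on it the same as φ^0 (6 mod 3 = 0).
So φ^6(1) = 1.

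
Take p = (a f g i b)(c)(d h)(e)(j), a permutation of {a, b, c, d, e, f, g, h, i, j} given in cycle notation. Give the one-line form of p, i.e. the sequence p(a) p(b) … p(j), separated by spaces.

Reading each image from the cycles: a↦f, b↦a, c↦c, d↦h, e↦e, f↦g, g↦i, h↦d, i↦b, j↦j.
So the one-line form is f a c h e g i d b j.

f a c h e g i d b j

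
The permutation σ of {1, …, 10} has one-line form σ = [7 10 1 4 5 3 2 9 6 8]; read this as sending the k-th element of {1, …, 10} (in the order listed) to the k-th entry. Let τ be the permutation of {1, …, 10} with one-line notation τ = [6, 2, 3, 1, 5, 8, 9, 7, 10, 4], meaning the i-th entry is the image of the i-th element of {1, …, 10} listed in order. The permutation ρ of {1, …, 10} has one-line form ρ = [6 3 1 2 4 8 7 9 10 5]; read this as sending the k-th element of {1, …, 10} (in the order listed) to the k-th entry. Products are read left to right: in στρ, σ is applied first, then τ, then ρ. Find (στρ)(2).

Apply the permutations in order: σ(2) = 10, then τ(10) = 4, then ρ(4) = 2. So (στρ)(2) = 2.

2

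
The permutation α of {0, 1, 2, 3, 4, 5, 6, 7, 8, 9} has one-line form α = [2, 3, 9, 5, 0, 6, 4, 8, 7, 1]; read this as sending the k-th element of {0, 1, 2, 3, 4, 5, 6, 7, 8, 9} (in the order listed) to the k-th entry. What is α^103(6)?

5

Tracing 6 → 4 → … returns to 6 after 8 steps, so 6 lies in an 8-cycle (0, 2, 9, 1, 3, 5, 6, 4).
Since the cycle has length 8, α^103 acts on it the same as α^7 (103 mod 8 = 7).
Stepping 7 places around the cycle: 6 → 4 → 0 → 2 → 9 → 1 → 3 → 5.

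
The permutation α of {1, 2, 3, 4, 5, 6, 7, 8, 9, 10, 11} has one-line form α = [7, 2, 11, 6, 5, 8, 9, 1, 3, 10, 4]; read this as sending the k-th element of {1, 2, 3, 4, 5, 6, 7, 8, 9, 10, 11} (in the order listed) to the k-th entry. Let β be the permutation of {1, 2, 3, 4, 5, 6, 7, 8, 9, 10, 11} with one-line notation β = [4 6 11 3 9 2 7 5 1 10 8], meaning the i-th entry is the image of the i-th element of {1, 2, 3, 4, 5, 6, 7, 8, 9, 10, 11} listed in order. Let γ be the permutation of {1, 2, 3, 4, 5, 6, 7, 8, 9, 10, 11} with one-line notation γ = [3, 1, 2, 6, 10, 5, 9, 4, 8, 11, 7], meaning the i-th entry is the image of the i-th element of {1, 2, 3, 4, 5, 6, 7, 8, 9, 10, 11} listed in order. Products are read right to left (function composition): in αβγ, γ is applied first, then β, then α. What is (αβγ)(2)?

Chase 2: γ(2) = 1; β(1) = 4; α(4) = 6. Hence (αβγ)(2) = 6.

6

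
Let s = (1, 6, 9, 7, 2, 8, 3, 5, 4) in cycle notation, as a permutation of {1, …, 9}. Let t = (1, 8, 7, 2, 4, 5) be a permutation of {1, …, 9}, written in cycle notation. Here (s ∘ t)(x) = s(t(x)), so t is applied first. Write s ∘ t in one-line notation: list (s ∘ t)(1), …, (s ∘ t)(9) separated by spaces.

3 1 5 4 6 9 8 2 7

(s ∘ t)(x) = s(t(x)). Computing each image: s(t(1)) = s(8) = 3, s(t(2)) = s(4) = 1, s(t(3)) = s(3) = 5, s(t(4)) = s(5) = 4, s(t(5)) = s(1) = 6, s(t(6)) = s(6) = 9, s(t(7)) = s(2) = 8, s(t(8)) = s(7) = 2, s(t(9)) = s(9) = 7.
Hence s ∘ t = [3 1 5 4 6 9 8 2 7].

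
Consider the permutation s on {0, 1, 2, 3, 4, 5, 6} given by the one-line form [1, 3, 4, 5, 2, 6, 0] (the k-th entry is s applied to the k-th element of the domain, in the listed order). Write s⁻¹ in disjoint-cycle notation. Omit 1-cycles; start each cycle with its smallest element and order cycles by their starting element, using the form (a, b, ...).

The cycle decomposition of s is (0, 1, 3, 5, 6)(2, 4).
Reversing each cycle (and rotating so the smallest element leads) gives s⁻¹ = (0, 6, 5, 3, 1)(2, 4).

(0, 6, 5, 3, 1)(2, 4)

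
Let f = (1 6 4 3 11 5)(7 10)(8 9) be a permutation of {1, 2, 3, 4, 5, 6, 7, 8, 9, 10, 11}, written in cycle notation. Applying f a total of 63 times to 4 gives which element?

4 lies in the 6-cycle (1 6 4 3 11 5).
On a 6-cycle, f^6 is the identity, so f^63 = f^3 there (63 ≡ 3 mod 6).
Stepping 3 places around the cycle: 4 → 3 → 11 → 5.

5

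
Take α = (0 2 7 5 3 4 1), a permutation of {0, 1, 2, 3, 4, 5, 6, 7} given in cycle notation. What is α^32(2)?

4

2 lies in the 7-cycle (0 2 7 5 3 4 1).
Since the cycle has length 7, α^32 acts on it the same as α^4 (32 mod 7 = 4).
Stepping 4 places around the cycle: 2 → 7 → 5 → 3 → 4.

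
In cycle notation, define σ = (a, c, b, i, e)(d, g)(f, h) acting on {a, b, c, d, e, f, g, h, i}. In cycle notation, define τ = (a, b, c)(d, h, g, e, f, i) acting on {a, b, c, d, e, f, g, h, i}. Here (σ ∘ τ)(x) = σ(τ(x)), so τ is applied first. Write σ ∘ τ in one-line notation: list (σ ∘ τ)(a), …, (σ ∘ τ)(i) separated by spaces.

(σ ∘ τ)(x) = σ(τ(x)). Computing each image: σ(τ(a)) = σ(b) = i, σ(τ(b)) = σ(c) = b, σ(τ(c)) = σ(a) = c, σ(τ(d)) = σ(h) = f, σ(τ(e)) = σ(f) = h, σ(τ(f)) = σ(i) = e, σ(τ(g)) = σ(e) = a, σ(τ(h)) = σ(g) = d, σ(τ(i)) = σ(d) = g.
Hence σ ∘ τ = [i b c f h e a d g].

i b c f h e a d g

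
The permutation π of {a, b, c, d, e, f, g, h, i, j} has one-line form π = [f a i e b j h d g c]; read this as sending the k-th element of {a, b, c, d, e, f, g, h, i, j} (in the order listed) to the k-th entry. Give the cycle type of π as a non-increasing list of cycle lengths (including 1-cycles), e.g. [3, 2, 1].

[10]

The disjoint cycles are (a, f, j, c, i, g, h, d, e, b), with lengths 10 in non-increasing order.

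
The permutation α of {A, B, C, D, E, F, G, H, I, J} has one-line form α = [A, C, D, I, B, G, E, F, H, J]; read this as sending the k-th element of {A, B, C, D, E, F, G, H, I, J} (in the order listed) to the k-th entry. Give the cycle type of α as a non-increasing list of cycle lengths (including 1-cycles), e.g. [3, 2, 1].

The disjoint cycles are (A)(B, C, D, I, H, F, G, E)(J), with lengths 8, 1, 1 in non-increasing order.

[8, 1, 1]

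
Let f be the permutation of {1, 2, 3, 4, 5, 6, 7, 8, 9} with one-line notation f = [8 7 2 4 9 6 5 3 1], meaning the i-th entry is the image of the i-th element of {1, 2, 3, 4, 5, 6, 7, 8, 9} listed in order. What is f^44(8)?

2

Tracing 8 → 3 → … returns to 8 after 7 steps, so 8 lies in a 7-cycle (1, 8, 3, 2, 7, 5, 9).
Since the cycle has length 7, f^44 acts on it the same as f^2 (44 mod 7 = 2).
Stepping 2 places around the cycle: 8 → 3 → 2.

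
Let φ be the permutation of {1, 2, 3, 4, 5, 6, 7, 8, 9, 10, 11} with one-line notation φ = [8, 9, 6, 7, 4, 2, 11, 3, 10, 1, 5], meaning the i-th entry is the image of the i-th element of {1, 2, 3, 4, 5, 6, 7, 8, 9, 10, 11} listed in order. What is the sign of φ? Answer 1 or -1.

-1

In disjoint-cycle form the cycle lengths are 7, 4.
A cycle of length ℓ contributes ℓ−1 transpositions, so φ is a product of 6 + 3 = 9 transpositions — odd.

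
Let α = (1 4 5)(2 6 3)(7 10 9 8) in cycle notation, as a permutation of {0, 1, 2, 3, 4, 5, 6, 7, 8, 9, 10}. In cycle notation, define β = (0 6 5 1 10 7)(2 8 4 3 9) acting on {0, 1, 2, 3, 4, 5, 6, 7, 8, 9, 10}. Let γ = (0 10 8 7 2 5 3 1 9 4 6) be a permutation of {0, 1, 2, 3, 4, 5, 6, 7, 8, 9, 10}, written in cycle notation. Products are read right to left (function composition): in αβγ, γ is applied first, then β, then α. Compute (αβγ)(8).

0

Apply the permutations in order: γ(8) = 7, then β(7) = 0, then α(0) = 0. So (αβγ)(8) = 0.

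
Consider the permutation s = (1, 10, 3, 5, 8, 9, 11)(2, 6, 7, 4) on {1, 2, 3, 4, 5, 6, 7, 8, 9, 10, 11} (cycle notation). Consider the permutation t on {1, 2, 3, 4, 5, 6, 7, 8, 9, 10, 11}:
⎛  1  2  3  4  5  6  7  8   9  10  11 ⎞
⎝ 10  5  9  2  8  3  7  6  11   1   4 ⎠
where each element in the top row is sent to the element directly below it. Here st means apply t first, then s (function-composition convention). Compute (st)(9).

1

t(9) = 11, then s(11) = 1; composing gives (st)(9) = 1.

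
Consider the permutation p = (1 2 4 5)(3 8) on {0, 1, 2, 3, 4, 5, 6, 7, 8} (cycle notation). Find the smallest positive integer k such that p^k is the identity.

4

The disjoint cycles have lengths 4, 2, 1, 1, 1.
The order is lcm(4, 2) = 4.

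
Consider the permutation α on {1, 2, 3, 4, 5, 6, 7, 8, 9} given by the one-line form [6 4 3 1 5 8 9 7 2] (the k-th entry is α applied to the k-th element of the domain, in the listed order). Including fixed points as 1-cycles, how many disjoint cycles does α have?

The cycle decomposition is (1 6 8 7 9 2 4)(3)(5), which has 3 cycles (counting 1-cycles).

3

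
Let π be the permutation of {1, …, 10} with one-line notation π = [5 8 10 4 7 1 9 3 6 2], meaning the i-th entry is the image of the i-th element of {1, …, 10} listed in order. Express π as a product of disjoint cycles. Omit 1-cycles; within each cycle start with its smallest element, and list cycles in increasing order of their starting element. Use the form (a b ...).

(1 5 7 9 6)(2 8 3 10)

Iterating π from 1 gives 1 → 5 → 7 → 9 → 6 → 1; that is the 5-cycle (1 5 7 9 6).
Repeating from the next unused element and collecting all non-trivial cycles gives (1 5 7 9 6)(2 8 3 10).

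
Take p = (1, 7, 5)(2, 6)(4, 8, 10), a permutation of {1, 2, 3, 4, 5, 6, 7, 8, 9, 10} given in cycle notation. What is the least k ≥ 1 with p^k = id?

The cycle type of p is (3, 3, 2, 1, 1).
The order of p is the least common multiple of its cycle lengths: lcm(3, 3, 2) = 6.

6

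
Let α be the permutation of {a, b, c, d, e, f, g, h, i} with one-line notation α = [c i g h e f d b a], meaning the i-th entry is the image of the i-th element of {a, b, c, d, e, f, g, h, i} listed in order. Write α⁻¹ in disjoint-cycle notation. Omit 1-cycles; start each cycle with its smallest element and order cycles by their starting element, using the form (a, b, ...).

First write α in disjoint cycles: (a, c, g, d, h, b, i).
The inverse reverses every cycle; in canonical form, α⁻¹ = (a, i, b, h, d, g, c).

(a, i, b, h, d, g, c)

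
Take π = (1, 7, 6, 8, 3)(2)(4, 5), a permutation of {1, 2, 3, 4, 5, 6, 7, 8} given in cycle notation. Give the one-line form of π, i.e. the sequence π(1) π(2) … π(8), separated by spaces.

7 2 1 5 4 8 6 3

Reading each image from the cycles: 1↦7, 2↦2, 3↦1, 4↦5, 5↦4, 6↦8, 7↦6, 8↦3.
Listing these in domain order gives 7 2 1 5 4 8 6 3.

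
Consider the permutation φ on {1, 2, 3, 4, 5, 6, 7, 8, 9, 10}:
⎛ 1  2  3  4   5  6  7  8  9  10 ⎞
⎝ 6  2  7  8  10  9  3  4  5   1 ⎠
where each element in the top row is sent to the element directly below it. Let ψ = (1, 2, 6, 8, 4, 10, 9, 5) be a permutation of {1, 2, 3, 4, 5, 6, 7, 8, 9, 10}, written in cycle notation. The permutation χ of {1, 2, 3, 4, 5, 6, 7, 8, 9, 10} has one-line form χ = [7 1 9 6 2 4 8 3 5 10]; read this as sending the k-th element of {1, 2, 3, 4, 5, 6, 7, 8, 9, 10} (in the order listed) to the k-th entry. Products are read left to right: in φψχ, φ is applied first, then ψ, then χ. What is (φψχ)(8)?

Chase 8: φ(8) = 4; ψ(4) = 10; χ(10) = 10. Hence (φψχ)(8) = 10.

10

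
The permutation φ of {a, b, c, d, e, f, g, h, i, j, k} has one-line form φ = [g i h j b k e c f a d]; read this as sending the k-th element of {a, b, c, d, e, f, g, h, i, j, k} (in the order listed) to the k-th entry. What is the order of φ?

Writing φ as disjoint cycles, the cycle lengths are 9, 2.
The order of φ is the least common multiple of its cycle lengths: lcm(9, 2) = 18.

18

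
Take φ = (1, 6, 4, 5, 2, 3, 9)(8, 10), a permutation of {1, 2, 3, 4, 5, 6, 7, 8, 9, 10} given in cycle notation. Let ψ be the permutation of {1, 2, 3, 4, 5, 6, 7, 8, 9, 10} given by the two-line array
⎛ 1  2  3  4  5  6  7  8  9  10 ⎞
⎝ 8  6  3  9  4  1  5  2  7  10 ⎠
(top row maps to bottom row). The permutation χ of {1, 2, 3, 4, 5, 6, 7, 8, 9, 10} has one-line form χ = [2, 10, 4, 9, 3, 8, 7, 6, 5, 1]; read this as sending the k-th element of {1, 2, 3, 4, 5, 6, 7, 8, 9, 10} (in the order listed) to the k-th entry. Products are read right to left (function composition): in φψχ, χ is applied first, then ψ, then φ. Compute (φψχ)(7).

2

Chase 7: χ(7) = 7; ψ(7) = 5; φ(5) = 2. Hence (φψχ)(7) = 2.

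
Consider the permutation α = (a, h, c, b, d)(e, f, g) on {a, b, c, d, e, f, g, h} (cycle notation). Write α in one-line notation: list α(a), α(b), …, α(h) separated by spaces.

Each element maps to the next entry in its cycle (wrapping to the front): a→h, b→d, c→b, d→a, e→f, f→g, g→e, h→c.
So the one-line form is h d b a f g e c.

h d b a f g e c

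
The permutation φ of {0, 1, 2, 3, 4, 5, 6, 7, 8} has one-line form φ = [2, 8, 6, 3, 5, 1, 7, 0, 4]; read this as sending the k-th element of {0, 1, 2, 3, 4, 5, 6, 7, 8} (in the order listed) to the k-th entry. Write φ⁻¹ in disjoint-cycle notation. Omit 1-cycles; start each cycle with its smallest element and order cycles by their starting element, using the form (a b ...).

First write φ in disjoint cycles: (0 2 6 7)(1 8 4 5).
The inverse reverses every cycle; in canonical form, φ⁻¹ = (0 7 6 2)(1 5 4 8).

(0 7 6 2)(1 5 4 8)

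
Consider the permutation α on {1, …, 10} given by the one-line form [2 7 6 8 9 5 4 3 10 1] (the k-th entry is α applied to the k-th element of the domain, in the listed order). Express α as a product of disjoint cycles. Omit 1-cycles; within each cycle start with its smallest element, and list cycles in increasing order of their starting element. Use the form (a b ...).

(1 2 7 4 8 3 6 5 9 10)

Start at 1 and follow images: 1 → 2 → 7 → 4 → 8 → 3 → 6 → 5 → 9 → 10 → 1, giving the cycle (1 2 7 4 8 3 6 5 9 10).
Continuing from each remaining unvisited element yields (1 2 7 4 8 3 6 5 9 10).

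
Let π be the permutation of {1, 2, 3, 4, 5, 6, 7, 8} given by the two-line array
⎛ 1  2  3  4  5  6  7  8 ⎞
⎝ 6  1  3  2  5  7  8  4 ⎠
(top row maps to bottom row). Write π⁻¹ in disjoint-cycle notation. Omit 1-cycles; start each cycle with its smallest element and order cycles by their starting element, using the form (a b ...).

(1 2 4 8 7 6)

First write π in disjoint cycles: (1 6 7 8 4 2).
The inverse reverses every cycle; in canonical form, π⁻¹ = (1 2 4 8 7 6).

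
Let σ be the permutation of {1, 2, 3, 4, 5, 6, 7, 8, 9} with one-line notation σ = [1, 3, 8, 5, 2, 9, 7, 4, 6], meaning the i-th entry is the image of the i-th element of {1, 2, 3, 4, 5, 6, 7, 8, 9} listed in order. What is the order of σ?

The disjoint-cycle form of σ has cycle lengths 5, 2, 1, 1.
The order is lcm(5, 2) = 10.

10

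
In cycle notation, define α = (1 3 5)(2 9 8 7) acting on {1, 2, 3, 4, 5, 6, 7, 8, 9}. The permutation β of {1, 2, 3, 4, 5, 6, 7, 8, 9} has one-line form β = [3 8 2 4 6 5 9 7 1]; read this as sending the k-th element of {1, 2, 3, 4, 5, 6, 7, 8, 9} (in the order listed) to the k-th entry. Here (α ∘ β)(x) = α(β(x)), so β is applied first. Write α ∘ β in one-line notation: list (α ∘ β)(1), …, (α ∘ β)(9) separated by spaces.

5 7 9 4 6 1 8 2 3

(α ∘ β)(x) = α(β(x)). Computing each image: α(β(1)) = α(3) = 5, α(β(2)) = α(8) = 7, α(β(3)) = α(2) = 9, α(β(4)) = α(4) = 4, α(β(5)) = α(6) = 6, α(β(6)) = α(5) = 1, α(β(7)) = α(9) = 8, α(β(8)) = α(7) = 2, α(β(9)) = α(1) = 3.
Hence α ∘ β = [5 7 9 4 6 1 8 2 3].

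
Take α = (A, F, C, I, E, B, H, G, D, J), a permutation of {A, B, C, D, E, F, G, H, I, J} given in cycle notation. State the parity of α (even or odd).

odd

The cycle lengths are 10.
A cycle of length ℓ contributes ℓ−1 transpositions, so α is a product of 9 transpositions — odd.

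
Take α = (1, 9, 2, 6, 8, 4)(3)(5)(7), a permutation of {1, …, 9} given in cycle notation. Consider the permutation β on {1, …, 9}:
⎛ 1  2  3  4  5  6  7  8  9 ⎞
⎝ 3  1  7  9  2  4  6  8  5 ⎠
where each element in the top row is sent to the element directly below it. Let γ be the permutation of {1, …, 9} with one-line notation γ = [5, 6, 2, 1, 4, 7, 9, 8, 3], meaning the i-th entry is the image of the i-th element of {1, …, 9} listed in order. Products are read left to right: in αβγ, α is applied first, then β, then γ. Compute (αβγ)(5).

Chase 5: α(5) = 5; β(5) = 2; γ(2) = 6. Hence (αβγ)(5) = 6.

6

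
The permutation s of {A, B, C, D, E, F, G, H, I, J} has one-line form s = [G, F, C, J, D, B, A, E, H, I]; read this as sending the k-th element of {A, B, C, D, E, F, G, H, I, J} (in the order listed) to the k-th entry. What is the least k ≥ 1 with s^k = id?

10

The disjoint-cycle form of s has cycle lengths 5, 2, 2, 1.
Since disjoint cycles commute, ord(s) = lcm(5, 2, 2) = 10.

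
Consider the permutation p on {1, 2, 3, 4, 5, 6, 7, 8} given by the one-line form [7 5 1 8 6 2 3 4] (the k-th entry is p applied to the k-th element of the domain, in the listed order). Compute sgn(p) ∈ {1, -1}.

-1

In disjoint-cycle form the cycle lengths are 3, 3, 2.
A cycle is odd iff its length is even; p has 1 even-length cycle, so sgn(p) = (−1)^1 and p is odd.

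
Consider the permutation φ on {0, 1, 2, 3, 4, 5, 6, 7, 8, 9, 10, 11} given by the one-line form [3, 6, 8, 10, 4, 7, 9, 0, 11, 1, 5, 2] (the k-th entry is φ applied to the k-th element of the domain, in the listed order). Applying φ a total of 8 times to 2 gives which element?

11

Tracing 2 → 8 → … returns to 2 after 3 steps, so 2 lies in a 3-cycle (2, 8, 11).
Since the cycle has length 3, φ^8 acts on it the same as φ^2 (8 mod 3 = 2).
Stepping 2 places around the cycle: 2 → 8 → 11.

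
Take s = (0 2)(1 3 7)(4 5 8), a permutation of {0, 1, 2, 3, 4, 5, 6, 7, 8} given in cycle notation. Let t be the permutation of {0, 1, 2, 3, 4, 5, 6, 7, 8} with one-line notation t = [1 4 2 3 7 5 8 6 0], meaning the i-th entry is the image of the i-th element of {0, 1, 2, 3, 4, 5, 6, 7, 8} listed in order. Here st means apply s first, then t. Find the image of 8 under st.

7

(st)(8) = t(s(8)). s(8) = 4, then t(4) = 7. So (st)(8) = 7.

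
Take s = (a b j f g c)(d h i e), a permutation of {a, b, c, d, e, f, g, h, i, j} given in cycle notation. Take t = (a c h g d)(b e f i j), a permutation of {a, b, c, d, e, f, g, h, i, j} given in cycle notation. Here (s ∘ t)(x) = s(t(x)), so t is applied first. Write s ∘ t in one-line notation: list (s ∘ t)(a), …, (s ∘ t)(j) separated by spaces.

(s ∘ t)(x) = s(t(x)). Computing each image: s(t(a)) = s(c) = a, s(t(b)) = s(e) = d, s(t(c)) = s(h) = i, s(t(d)) = s(a) = b, s(t(e)) = s(f) = g, s(t(f)) = s(i) = e, s(t(g)) = s(d) = h, s(t(h)) = s(g) = c, s(t(i)) = s(j) = f, s(t(j)) = s(b) = j.
Hence s ∘ t = [a d i b g e h c f j].

a d i b g e h c f j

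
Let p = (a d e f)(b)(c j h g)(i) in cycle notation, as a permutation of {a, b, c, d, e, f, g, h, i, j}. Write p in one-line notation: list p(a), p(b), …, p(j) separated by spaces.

d b j e f a c g i h

Each element maps to the next entry in its cycle (wrapping to the front): a↦d, b↦b, c↦j, d↦e, e↦f, f↦a, g↦c, h↦g, i↦i, j↦h.
So the one-line form is d b j e f a c g i h.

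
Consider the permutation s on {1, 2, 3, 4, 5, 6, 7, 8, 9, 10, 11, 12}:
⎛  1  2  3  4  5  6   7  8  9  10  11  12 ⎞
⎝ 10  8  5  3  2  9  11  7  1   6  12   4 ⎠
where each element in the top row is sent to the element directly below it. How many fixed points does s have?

0

No element satisfies s(x) = x, so there are 0 fixed points.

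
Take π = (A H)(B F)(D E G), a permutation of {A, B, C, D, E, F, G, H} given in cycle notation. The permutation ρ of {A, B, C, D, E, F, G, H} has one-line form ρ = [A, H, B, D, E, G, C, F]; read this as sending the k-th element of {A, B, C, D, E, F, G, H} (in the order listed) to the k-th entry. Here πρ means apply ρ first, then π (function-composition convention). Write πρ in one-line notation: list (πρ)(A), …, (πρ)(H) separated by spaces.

(πρ)(x) = π(ρ(x)). Computing each image: π(ρ(A)) = π(A) = H, π(ρ(B)) = π(H) = A, π(ρ(C)) = π(B) = F, π(ρ(D)) = π(D) = E, π(ρ(E)) = π(E) = G, π(ρ(F)) = π(G) = D, π(ρ(G)) = π(C) = C, π(ρ(H)) = π(F) = B.
Hence πρ = [H A F E G D C B].

H A F E G D C B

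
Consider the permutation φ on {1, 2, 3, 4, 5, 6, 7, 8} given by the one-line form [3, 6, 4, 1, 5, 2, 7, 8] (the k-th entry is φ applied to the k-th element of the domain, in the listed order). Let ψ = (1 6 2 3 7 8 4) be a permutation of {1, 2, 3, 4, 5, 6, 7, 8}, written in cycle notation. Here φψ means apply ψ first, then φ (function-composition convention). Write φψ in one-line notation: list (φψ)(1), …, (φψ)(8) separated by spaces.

(φψ)(x) = φ(ψ(x)). Computing each image: φ(ψ(1)) = φ(6) = 2, φ(ψ(2)) = φ(3) = 4, φ(ψ(3)) = φ(7) = 7, φ(ψ(4)) = φ(1) = 3, φ(ψ(5)) = φ(5) = 5, φ(ψ(6)) = φ(2) = 6, φ(ψ(7)) = φ(8) = 8, φ(ψ(8)) = φ(4) = 1.
Hence φψ = [2 4 7 3 5 6 8 1].

2 4 7 3 5 6 8 1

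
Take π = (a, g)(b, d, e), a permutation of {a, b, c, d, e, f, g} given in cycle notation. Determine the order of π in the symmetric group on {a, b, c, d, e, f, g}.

The disjoint cycles have lengths 3, 2, 1, 1.
The order of π is the least common multiple of its cycle lengths: lcm(3, 2) = 6.

6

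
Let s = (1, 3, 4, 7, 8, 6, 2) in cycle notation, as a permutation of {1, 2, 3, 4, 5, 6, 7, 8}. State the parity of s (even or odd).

The cycle lengths are 7, 1.
A cycle of length ℓ contributes ℓ−1 transpositions, so s is a product of 6 transpositions — even.

even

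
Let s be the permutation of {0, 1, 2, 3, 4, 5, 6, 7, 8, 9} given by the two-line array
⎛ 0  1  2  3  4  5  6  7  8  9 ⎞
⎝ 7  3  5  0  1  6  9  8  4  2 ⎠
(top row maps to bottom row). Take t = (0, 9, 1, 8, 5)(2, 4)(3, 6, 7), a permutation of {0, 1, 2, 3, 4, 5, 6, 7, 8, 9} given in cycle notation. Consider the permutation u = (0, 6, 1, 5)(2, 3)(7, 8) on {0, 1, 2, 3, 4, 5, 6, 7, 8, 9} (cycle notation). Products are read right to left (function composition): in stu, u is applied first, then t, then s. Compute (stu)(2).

(stu)(2) = s(t(u(2))). u(2) = 3, then t(3) = 6, then s(6) = 9, so the result is 9.

9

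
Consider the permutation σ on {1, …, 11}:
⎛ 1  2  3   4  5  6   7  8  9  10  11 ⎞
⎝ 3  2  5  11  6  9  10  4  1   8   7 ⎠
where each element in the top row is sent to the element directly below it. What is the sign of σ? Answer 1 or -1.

In disjoint-cycle form the cycle lengths are 5, 5, 1.
A cycle of length ℓ contributes ℓ−1 transpositions, so σ is a product of 4 + 4 = 8 transpositions — even.

1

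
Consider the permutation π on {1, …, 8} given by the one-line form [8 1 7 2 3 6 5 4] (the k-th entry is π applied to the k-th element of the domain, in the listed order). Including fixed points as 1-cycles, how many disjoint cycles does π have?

The cycle decomposition is (1 8 4 2)(3 7 5)(6), which has 3 cycles (counting 1-cycles).

3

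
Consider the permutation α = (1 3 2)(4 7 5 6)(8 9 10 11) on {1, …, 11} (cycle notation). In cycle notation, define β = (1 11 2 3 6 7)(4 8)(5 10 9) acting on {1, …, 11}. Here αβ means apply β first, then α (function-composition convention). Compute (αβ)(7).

(αβ)(7) = α(β(7)). β(7) = 1, then α(1) = 3. So (αβ)(7) = 3.

3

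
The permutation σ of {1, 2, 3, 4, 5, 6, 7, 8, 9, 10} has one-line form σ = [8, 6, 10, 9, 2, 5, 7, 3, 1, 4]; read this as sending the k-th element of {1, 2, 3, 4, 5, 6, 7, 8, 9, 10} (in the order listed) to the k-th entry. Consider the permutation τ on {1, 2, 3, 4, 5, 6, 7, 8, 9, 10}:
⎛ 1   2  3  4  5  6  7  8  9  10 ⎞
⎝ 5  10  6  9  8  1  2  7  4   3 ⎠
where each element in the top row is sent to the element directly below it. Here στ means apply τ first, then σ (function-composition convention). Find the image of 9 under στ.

First apply τ: τ(9) = 4, then σ(4) = 9. Thus (στ)(9) = 9.

9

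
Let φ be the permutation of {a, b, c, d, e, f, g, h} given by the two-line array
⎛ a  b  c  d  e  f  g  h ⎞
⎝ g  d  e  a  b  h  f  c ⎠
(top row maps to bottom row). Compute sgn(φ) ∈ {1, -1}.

-1

In disjoint-cycle form the cycle lengths are 8.
A cycle of length ℓ contributes ℓ−1 transpositions, so φ is a product of 7 transpositions — odd.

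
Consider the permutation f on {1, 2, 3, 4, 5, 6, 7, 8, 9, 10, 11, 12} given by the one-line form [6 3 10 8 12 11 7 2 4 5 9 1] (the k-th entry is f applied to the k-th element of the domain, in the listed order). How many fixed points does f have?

The fixed points (elements with f(x) = x) are {7}, so there is 1.

1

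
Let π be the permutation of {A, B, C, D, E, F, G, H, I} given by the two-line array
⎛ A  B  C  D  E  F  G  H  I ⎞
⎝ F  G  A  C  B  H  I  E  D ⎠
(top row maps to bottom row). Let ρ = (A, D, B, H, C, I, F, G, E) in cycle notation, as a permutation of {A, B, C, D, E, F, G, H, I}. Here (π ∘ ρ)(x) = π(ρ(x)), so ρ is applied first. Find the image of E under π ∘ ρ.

(π ∘ ρ)(E) = π(ρ(E)). ρ(E) = A, then π(A) = F. So (π ∘ ρ)(E) = F.

F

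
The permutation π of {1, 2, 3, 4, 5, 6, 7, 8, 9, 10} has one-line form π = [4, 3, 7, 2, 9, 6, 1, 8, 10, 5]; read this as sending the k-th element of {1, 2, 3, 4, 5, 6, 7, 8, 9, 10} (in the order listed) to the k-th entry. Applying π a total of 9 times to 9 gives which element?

Tracing 9 → 10 → … returns to 9 after 3 steps, so 9 lies in a 3-cycle (5 9 10).
On a 3-cycle, π^3 is the identity, so π^9 = π^0 there (9 ≡ 0 mod 3).
So π^9(9) = 9.

9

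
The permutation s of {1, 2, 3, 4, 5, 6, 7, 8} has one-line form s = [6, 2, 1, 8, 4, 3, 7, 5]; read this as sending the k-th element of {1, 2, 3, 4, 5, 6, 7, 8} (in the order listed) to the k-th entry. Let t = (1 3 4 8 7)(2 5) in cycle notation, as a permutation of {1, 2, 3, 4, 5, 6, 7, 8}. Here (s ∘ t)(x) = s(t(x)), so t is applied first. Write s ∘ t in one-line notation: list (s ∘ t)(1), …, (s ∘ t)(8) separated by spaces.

1 4 8 5 2 3 6 7

(s ∘ t)(x) = s(t(x)). Computing each image: s(t(1)) = s(3) = 1, s(t(2)) = s(5) = 4, s(t(3)) = s(4) = 8, s(t(4)) = s(8) = 5, s(t(5)) = s(2) = 2, s(t(6)) = s(6) = 3, s(t(7)) = s(1) = 6, s(t(8)) = s(7) = 7.
Hence s ∘ t = [1 4 8 5 2 3 6 7].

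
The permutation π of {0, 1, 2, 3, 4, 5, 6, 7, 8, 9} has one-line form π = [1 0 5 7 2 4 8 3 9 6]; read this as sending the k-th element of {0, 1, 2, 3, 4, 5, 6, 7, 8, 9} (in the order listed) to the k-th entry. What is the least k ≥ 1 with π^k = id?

6

Writing π as disjoint cycles, the cycle lengths are 3, 3, 2, 2.
The order is lcm(3, 3, 2, 2) = 6.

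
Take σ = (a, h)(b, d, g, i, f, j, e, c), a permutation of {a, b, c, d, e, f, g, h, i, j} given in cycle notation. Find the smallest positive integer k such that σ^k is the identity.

8

The disjoint cycles have lengths 8, 2.
The order of σ is the least common multiple of its cycle lengths: lcm(8, 2) = 8.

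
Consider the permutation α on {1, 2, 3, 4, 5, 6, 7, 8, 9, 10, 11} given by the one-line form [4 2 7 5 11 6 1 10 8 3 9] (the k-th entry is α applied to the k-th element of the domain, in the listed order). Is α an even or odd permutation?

In disjoint-cycle form the cycle lengths are 9, 1, 1.
A cycle of length ℓ contributes ℓ−1 transpositions, so α is a product of 8 transpositions — even.

even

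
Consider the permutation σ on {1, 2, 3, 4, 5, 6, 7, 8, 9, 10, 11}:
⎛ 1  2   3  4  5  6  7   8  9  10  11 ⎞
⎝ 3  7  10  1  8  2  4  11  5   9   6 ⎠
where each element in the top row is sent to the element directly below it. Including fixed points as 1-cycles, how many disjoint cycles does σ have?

1

The cycle decomposition is (1, 3, 10, 9, 5, 8, 11, 6, 2, 7, 4), which has 1 cycle (counting 1-cycles).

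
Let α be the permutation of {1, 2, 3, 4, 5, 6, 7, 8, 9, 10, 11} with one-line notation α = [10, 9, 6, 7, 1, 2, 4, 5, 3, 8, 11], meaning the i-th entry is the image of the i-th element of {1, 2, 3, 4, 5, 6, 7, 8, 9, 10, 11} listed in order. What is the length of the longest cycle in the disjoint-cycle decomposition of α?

Decomposing into disjoint cycles gives (1 10 8 5)(2 9 3 6)(4 7); the longest has length 4.

4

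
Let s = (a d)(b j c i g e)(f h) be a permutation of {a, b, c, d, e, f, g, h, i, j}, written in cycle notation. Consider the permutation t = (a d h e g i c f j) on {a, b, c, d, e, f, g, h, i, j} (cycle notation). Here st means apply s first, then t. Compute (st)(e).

b

s(e) = b, then t(b) = b; composing gives (st)(e) = b.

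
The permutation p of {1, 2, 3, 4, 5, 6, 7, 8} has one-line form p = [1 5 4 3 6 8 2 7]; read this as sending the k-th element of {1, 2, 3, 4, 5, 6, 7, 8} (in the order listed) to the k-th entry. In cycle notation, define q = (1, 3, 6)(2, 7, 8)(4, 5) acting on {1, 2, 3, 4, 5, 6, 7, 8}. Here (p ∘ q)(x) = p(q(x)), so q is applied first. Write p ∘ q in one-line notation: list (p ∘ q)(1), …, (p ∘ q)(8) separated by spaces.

4 2 8 6 3 1 7 5

(p ∘ q)(x) = p(q(x)). Computing each image: p(q(1)) = p(3) = 4, p(q(2)) = p(7) = 2, p(q(3)) = p(6) = 8, p(q(4)) = p(5) = 6, p(q(5)) = p(4) = 3, p(q(6)) = p(1) = 1, p(q(7)) = p(8) = 7, p(q(8)) = p(2) = 5.
Hence p ∘ q = [4 2 8 6 3 1 7 5].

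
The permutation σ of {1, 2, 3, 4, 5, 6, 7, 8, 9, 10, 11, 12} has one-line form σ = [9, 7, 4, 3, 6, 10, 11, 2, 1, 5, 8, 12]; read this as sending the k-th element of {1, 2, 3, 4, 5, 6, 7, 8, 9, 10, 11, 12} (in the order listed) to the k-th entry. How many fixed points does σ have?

1

The fixed points (elements with σ(x) = x) are {12}, so there is 1.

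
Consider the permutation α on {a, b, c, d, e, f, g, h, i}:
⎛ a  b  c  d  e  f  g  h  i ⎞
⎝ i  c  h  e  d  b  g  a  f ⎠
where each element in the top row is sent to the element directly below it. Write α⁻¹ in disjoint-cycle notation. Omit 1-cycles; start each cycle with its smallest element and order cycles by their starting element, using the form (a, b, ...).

(a, h, c, b, f, i)(d, e)

First write α in disjoint cycles: (a, i, f, b, c, h)(d, e).
The inverse reverses every cycle; in canonical form, α⁻¹ = (a, h, c, b, f, i)(d, e).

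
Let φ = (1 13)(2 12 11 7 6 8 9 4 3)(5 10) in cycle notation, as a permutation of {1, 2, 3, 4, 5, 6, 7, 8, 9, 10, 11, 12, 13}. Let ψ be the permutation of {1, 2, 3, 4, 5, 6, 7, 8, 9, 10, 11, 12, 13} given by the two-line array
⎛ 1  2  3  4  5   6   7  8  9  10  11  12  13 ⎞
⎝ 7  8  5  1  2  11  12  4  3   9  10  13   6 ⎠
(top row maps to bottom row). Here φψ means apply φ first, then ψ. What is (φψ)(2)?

(φψ)(2) = ψ(φ(2)). φ(2) = 12, then ψ(12) = 13. So (φψ)(2) = 13.

13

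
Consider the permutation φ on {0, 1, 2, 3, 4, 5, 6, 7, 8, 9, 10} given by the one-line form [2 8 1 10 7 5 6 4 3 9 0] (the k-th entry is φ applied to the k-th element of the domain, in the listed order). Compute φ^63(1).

10

Tracing 1 → 8 → … returns to 1 after 6 steps, so 1 lies in a 6-cycle (0, 2, 1, 8, 3, 10).
Since the cycle has length 6, φ^63 acts on it the same as φ^3 (63 mod 6 = 3).
Stepping 3 places around the cycle: 1 → 8 → 3 → 10.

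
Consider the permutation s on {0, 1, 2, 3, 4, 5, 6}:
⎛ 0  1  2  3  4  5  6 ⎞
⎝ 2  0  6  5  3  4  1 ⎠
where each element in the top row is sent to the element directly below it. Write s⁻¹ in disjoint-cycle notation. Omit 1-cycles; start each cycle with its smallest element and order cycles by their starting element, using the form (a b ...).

The cycle decomposition of s is (0 2 6 1)(3 5 4).
Reversing each cycle (and rotating so the smallest element leads) gives s⁻¹ = (0 1 6 2)(3 4 5).

(0 1 6 2)(3 4 5)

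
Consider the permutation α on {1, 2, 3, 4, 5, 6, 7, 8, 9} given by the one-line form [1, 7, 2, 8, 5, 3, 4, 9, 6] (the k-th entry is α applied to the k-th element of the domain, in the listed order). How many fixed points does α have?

The fixed points (elements with α(x) = x) are {1, 5}, so there are 2.

2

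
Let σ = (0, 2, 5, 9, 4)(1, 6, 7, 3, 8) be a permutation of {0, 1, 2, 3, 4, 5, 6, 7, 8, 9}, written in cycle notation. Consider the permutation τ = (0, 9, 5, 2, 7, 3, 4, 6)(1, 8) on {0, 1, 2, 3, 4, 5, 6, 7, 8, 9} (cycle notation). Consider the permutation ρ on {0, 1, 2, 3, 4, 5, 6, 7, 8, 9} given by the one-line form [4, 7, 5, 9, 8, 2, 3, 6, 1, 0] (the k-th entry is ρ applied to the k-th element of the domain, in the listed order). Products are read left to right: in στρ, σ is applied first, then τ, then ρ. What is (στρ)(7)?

8

Chase 7: σ(7) = 3; τ(3) = 4; ρ(4) = 8. Hence (στρ)(7) = 8.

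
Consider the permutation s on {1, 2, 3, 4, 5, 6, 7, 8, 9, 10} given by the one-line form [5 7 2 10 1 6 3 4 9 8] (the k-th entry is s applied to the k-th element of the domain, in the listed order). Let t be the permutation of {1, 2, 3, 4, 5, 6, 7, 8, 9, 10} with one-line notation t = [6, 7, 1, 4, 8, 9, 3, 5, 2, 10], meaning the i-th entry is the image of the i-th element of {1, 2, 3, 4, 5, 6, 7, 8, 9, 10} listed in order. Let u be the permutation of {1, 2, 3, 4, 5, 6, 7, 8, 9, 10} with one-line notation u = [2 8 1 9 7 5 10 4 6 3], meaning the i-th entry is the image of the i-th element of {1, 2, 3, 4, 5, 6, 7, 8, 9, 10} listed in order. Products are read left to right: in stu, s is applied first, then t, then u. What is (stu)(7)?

(stu)(7) = u(t(s(7))). s(7) = 3, then t(3) = 1, then u(1) = 2, so the result is 2.

2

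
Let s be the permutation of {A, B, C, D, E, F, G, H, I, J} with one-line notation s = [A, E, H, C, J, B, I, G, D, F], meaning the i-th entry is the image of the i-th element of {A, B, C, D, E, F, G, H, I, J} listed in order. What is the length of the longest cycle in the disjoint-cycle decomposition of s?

5

Decomposing into disjoint cycles gives (B E J F)(C H G I D); the longest has length 5.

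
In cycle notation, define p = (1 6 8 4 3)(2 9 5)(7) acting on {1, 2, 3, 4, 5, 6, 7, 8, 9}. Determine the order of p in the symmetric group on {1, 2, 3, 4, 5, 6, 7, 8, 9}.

15

The cycle type of p is (5, 3, 1).
The order of p is the least common multiple of its cycle lengths: lcm(5, 3) = 15.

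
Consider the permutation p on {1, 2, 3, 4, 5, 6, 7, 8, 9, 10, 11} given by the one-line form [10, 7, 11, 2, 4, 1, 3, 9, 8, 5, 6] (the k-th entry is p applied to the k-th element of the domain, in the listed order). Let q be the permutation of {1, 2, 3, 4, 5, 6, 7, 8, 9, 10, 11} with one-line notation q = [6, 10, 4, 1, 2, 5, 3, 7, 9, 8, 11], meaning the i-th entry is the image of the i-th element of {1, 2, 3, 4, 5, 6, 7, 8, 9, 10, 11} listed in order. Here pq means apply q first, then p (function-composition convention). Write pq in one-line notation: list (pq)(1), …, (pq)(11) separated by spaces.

Chase each element through q then p: 1 → 6 → 1; 2 → 10 → 5; 3 → 4 → 2; 4 → 1 → 10; 5 → 2 → 7; 6 → 5 → 4; 7 → 3 → 11; 8 → 7 → 3; 9 → 9 → 8; 10 → 8 → 9; 11 → 11 → 6.
Collecting the images, pq = [1 5 2 10 7 4 11 3 8 9 6].

1 5 2 10 7 4 11 3 8 9 6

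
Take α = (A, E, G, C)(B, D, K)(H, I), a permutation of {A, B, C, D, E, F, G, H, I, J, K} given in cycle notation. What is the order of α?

12

The disjoint cycles have lengths 4, 3, 2, 1, 1.
The order is lcm(4, 3, 2) = 12.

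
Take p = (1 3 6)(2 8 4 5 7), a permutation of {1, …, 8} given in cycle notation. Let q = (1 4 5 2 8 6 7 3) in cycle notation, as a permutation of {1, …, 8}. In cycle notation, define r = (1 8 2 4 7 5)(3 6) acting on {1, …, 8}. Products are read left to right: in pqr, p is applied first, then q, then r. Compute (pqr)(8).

Chase 8: p(8) = 4; q(4) = 5; r(5) = 1. Hence (pqr)(8) = 1.

1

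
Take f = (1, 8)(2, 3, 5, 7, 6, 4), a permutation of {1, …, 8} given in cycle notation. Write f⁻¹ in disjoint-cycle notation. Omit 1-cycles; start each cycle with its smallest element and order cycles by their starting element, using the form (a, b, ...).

(1, 8)(2, 4, 6, 7, 5, 3)

Inverting a permutation written in cycle notation just reverses the order within every cycle.
After reversing and putting each cycle's least element first, f⁻¹ = (1, 8)(2, 4, 6, 7, 5, 3).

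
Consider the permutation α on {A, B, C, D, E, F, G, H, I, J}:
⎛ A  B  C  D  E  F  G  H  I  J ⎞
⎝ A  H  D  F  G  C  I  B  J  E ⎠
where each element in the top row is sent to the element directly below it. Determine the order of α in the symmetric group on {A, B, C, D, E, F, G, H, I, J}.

Decomposing into disjoint cycles gives cycle lengths 4, 3, 2, 1.
The order of α is the least common multiple of its cycle lengths: lcm(4, 3, 2) = 12.

12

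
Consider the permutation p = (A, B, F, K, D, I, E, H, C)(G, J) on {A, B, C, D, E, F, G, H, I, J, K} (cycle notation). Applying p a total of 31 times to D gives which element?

C

D lies in the 9-cycle (A, B, F, K, D, I, E, H, C).
Powers repeat with period 9 on this cycle, and 31 mod 9 = 4, so p^31(D) = p^4(D).
Advancing 4 steps from D: D → I → E → H → C.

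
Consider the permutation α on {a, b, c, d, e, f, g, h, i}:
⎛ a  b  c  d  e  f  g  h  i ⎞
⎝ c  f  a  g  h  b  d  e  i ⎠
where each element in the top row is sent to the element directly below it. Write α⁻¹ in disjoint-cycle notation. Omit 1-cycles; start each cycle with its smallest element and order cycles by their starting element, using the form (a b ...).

(a c)(b f)(d g)(e h)

First write α in disjoint cycles: (a c)(b f)(d g)(e h).
Reversing each cycle (and rotating so the smallest element leads) gives α⁻¹ = (a c)(b f)(d g)(e h).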